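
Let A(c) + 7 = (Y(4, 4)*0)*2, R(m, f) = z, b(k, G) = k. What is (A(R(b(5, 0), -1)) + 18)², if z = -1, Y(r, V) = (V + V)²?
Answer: 121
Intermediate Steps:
Y(r, V) = 4*V² (Y(r, V) = (2*V)² = 4*V²)
R(m, f) = -1
A(c) = -7 (A(c) = -7 + ((4*4²)*0)*2 = -7 + ((4*16)*0)*2 = -7 + (64*0)*2 = -7 + 0*2 = -7 + 0 = -7)
(A(R(b(5, 0), -1)) + 18)² = (-7 + 18)² = 11² = 121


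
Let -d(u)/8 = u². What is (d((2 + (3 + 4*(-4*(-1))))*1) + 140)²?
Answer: 11478544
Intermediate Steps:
d(u) = -8*u²
(d((2 + (3 + 4*(-4*(-1))))*1) + 140)² = (-8*(2 + (3 + 4*(-4*(-1))))² + 140)² = (-8*(2 + (3 + 4*4))² + 140)² = (-8*(2 + (3 + 16))² + 140)² = (-8*(2 + 19)² + 140)² = (-8*(21*1)² + 140)² = (-8*21² + 140)² = (-8*441 + 140)² = (-3528 + 140)² = (-3388)² = 11478544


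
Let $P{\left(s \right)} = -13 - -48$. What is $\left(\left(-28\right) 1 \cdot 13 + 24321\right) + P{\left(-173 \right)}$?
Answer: $23992$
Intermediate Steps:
$P{\left(s \right)} = 35$ ($P{\left(s \right)} = -13 + 48 = 35$)
$\left(\left(-28\right) 1 \cdot 13 + 24321\right) + P{\left(-173 \right)} = \left(\left(-28\right) 1 \cdot 13 + 24321\right) + 35 = \left(\left(-28\right) 13 + 24321\right) + 35 = \left(-364 + 24321\right) + 35 = 23957 + 35 = 23992$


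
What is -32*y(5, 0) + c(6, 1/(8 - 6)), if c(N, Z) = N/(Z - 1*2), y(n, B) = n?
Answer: -164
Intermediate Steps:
c(N, Z) = N/(-2 + Z) (c(N, Z) = N/(Z - 2) = N/(-2 + Z))
-32*y(5, 0) + c(6, 1/(8 - 6)) = -32*5 + 6/(-2 + 1/(8 - 6)) = -160 + 6/(-2 + 1/2) = -160 + 6/(-2 + ½) = -160 + 6/(-3/2) = -160 + 6*(-⅔) = -160 - 4 = -164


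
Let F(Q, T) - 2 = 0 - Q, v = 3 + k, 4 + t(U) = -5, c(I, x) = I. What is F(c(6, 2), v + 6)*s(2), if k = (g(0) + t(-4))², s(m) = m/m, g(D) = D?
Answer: -4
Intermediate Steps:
t(U) = -9 (t(U) = -4 - 5 = -9)
s(m) = 1
k = 81 (k = (0 - 9)² = (-9)² = 81)
v = 84 (v = 3 + 81 = 84)
F(Q, T) = 2 - Q (F(Q, T) = 2 + (0 - Q) = 2 - Q)
F(c(6, 2), v + 6)*s(2) = (2 - 1*6)*1 = (2 - 6)*1 = -4*1 = -4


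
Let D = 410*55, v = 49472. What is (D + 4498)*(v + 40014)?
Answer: 2420417328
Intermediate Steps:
D = 22550
(D + 4498)*(v + 40014) = (22550 + 4498)*(49472 + 40014) = 27048*89486 = 2420417328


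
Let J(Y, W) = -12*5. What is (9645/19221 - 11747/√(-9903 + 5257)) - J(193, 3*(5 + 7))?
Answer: 387635/6407 + 11747*I*√4646/4646 ≈ 60.502 + 172.34*I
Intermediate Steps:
J(Y, W) = -60
(9645/19221 - 11747/√(-9903 + 5257)) - J(193, 3*(5 + 7)) = (9645/19221 - 11747/√(-9903 + 5257)) - 1*(-60) = (9645*(1/19221) - 11747*(-I*√4646/4646)) + 60 = (3215/6407 - 11747*(-I*√4646/4646)) + 60 = (3215/6407 - (-11747)*I*√4646/4646) + 60 = (3215/6407 + 11747*I*√4646/4646) + 60 = 387635/6407 + 11747*I*√4646/4646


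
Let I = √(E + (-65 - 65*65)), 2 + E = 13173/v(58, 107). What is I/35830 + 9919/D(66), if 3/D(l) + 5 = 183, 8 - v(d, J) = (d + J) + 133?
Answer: 1765582/3 + I*√364777370/10390700 ≈ 5.8853e+5 + 0.0018381*I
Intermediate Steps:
v(d, J) = -125 - J - d (v(d, J) = 8 - ((d + J) + 133) = 8 - ((J + d) + 133) = 8 - (133 + J + d) = 8 + (-133 - J - d) = -125 - J - d)
D(l) = 3/178 (D(l) = 3/(-5 + 183) = 3/178)
E = -13753/290 (E = -2 + 13173/(-125 - 1*107 - 1*58) = -2 + 13173/(-125 - 107 - 58) = -2 + 13173/(-290) = -2 + 13173*(-1/290) = -2 - 13173/290 = -13753/290 ≈ -47.424)
I = I*√364777370/290 (I = √(-13753/290 + (-65 - 65*65)) = √(-13753/290 + (-65 - 4225)) = √(-13753/290 - 4290) = √(-1257853/290) = I*√364777370/290 ≈ 65.859*I)
I/35830 + 9919/D(66) = (I*√364777370/290)/35830 + 9919/(3/178) = (I*√364777370/290)*(1/35830) + 9919*(178/3) = I*√364777370/10390700 + 1765582/3 = 1765582/3 + I*√364777370/10390700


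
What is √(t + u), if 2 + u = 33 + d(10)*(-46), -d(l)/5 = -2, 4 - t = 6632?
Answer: I*√7057 ≈ 84.006*I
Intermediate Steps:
t = -6628 (t = 4 - 1*6632 = 4 - 6632 = -6628)
d(l) = 10 (d(l) = -5*(-2) = 10)
u = -429 (u = -2 + (33 + 10*(-46)) = -2 + (33 - 460) = -2 - 427 = -429)
√(t + u) = √(-6628 - 429) = √(-7057) = I*√7057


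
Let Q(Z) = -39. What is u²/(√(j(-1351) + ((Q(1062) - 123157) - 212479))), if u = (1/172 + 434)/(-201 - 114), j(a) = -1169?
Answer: -619163689*I*√84211/54933125839200 ≈ -0.0032708*I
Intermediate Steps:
u = -24883/18060 (u = (1/172 + 434)/(-315) = (74649/172)*(-1/315) = -24883/18060 ≈ -1.3778)
u²/(√(j(-1351) + ((Q(1062) - 123157) - 212479))) = (-24883/18060)²/(√(-1169 + ((-39 - 123157) - 212479))) = 619163689/(326163600*(√(-1169 + (-123196 - 212479)))) = 619163689/(326163600*(√(-1169 - 335675))) = 619163689/(326163600*(√(-336844))) = 619163689/(326163600*((2*I*√84211))) = 619163689*(-I*√84211/168422)/326163600 = -619163689*I*√84211/54933125839200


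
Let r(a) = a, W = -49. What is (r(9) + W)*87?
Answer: -3480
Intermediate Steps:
(r(9) + W)*87 = (9 - 49)*87 = -40*87 = -3480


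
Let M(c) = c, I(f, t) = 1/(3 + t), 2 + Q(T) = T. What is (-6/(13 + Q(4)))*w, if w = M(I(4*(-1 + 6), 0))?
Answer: -2/15 ≈ -0.13333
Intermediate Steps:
Q(T) = -2 + T
w = 1/3 (w = 1/(3 + 0) = 1/3 ≈ 0.33333)
(-6/(13 + Q(4)))*w = (-6/(13 + (-2 + 4)))*(1/3) = (-6/(13 + 2))*(1/3) = (-6/15)*(1/3) = ((1/15)*(-6))*(1/3) = -2/5*1/3 = -2/15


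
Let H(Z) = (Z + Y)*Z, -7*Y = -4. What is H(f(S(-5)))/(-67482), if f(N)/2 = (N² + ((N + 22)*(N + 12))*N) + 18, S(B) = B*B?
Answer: -3027749712/26243 ≈ -1.1537e+5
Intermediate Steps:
S(B) = B²
Y = 4/7 (Y = -⅐*(-4) = 4/7 ≈ 0.57143)
f(N) = 36 + 2*N² + 2*N*(12 + N)*(22 + N) (f(N) = 2*((N² + ((N + 22)*(N + 12))*N) + 18) = 2*((N² + ((22 + N)*(12 + N))*N) + 18) = 2*((N² + ((12 + N)*(22 + N))*N) + 18) = 2*((N² + N*(12 + N)*(22 + N)) + 18) = 2*(18 + N² + N*(12 + N)*(22 + N)) = 36 + 2*N² + 2*N*(12 + N)*(22 + N))
H(Z) = Z*(4/7 + Z) (H(Z) = (Z + 4/7)*Z = (4/7 + Z)*Z = Z*(4/7 + Z))
H(f(S(-5)))/(-67482) = ((36 + 2*((-5)²)³ + 70*((-5)²)² + 528*(-5)²)*(4 + 7*(36 + 2*((-5)²)³ + 70*((-5)²)² + 528*(-5)²))/7)/(-67482) = ((36 + 2*25³ + 70*25² + 528*25)*(4 + 7*(36 + 2*25³ + 70*25² + 528*25))/7)*(-1/67482) = ((36 + 2*15625 + 70*625 + 13200)*(4 + 7*(36 + 2*15625 + 70*625 + 13200))/7)*(-1/67482) = ((36 + 31250 + 43750 + 13200)*(4 + 7*(36 + 31250 + 43750 + 13200))/7)*(-1/67482) = ((⅐)*88236*(4 + 7*88236))*(-1/67482) = ((⅐)*88236*(4 + 617652))*(-1/67482) = ((⅐)*88236*617656)*(-1/67482) = (54499494816/7)*(-1/67482) = -3027749712/26243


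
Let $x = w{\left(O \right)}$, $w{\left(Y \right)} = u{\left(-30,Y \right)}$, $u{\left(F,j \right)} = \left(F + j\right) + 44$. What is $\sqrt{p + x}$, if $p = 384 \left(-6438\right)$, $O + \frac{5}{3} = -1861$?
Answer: $\frac{i \sqrt{22266366}}{3} \approx 1572.9 i$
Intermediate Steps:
$O = - \frac{5588}{3}$ ($O = - \frac{5}{3} - 1861 = - \frac{5588}{3} \approx -1862.7$)
$u{\left(F,j \right)} = 44 + F + j$
$w{\left(Y \right)} = 14 + Y$ ($w{\left(Y \right)} = 44 - 30 + Y = 14 + Y$)
$p = -2472192$
$x = - \frac{5546}{3}$ ($x = 14 - \frac{5588}{3} = - \frac{5546}{3} \approx -1848.7$)
$\sqrt{p + x} = \sqrt{-2472192 - \frac{5546}{3}} = \sqrt{- \frac{7422122}{3}} = \frac{i \sqrt{22266366}}{3}$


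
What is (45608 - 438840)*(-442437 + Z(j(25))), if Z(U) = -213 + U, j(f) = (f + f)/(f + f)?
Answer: 174063751568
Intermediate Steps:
j(f) = 1 (j(f) = (2*f)/((2*f)) = (2*f)*(1/(2*f)) = 1)
(45608 - 438840)*(-442437 + Z(j(25))) = (45608 - 438840)*(-442437 + (-213 + 1)) = -393232*(-442437 - 212) = -393232*(-442649) = 174063751568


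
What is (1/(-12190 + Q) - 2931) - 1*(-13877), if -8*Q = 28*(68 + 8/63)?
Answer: 1224375767/111856 ≈ 10946.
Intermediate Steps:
Q = -2146/9 (Q = -7*(68 + 8/63)/2 = -7*4292/(2*63) = -⅛*17168/9 = -2146/9 ≈ -238.44)
(1/(-12190 + Q) - 2931) - 1*(-13877) = (1/(-12190 - 2146/9) - 2931) - 1*(-13877) = (1/(-111856/9) - 2931) + 13877 = (-9/111856 - 2931) + 13877 = -327849945/111856 + 13877 = 1224375767/111856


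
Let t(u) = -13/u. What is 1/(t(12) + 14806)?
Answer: 12/177659 ≈ 6.7545e-5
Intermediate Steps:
1/(t(12) + 14806) = 1/(-13/12 + 14806) = 1/(177659/12) = 12/177659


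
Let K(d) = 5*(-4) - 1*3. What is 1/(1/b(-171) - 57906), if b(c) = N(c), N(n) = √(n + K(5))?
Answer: -11233764/650502338185 + I*√194/650502338185 ≈ -1.7269e-5 + 2.1412e-11*I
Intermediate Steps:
K(d) = -23 (K(d) = -20 - 3 = -23)
N(n) = √(-23 + n) (N(n) = √(n - 23) = √(-23 + n))
b(c) = √(-23 + c)
1/(1/b(-171) - 57906) = 1/(1/(√(-23 - 171)) - 57906) = 1/(1/(√(-194)) - 57906) = 1/(1/(I*√194) - 57906) = 1/(-I*√194/194 - 57906) = 1/(-57906 - I*√194/194)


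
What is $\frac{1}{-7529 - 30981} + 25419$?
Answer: $\frac{978885689}{38510} \approx 25419.0$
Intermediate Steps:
$\frac{1}{-7529 - 30981} + 25419 = \frac{1}{-38510} + 25419 = - \frac{1}{38510} + 25419 = \frac{978885689}{38510}$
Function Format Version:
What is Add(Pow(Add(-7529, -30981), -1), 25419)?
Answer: Rational(978885689, 38510) ≈ 25419.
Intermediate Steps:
Add(Pow(Add(-7529, -30981), -1), 25419) = Add(Pow(-38510, -1), 25419) = Add(Rational(-1, 38510), 25419) = Rational(978885689, 38510)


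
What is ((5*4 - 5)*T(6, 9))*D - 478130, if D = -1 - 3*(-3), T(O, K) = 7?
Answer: -477290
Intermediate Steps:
D = 8 (D = -1 + 9 = 8)
((5*4 - 5)*T(6, 9))*D - 478130 = ((5*4 - 5)*7)*8 - 478130 = ((20 - 5)*7)*8 - 478130 = (15*7)*8 - 478130 = 105*8 - 478130 = 840 - 478130 = -477290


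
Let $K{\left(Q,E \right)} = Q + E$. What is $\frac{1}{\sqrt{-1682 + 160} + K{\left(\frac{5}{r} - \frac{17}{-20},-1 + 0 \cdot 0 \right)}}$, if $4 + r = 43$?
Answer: $- \frac{13260}{925985089} - \frac{608400 i \sqrt{1522}}{925985089} \approx -1.432 \cdot 10^{-5} - 0.025633 i$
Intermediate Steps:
$r = 39$ ($r = -4 + 43 = 39$)
$K{\left(Q,E \right)} = E + Q$
$\frac{1}{\sqrt{-1682 + 160} + K{\left(\frac{5}{r} - \frac{17}{-20},-1 + 0 \cdot 0 \right)}} = \frac{1}{\sqrt{-1682 + 160} + \left(\left(-1 + 0 \cdot 0\right) + \left(\frac{5}{39} - \frac{17}{-20}\right)\right)} = \frac{1}{\sqrt{-1522} + \left(\left(-1 + 0\right) + \left(5 \cdot \frac{1}{39} - - \frac{17}{20}\right)\right)} = \frac{1}{i \sqrt{1522} + \left(-1 + \left(\frac{5}{39} + \frac{17}{20}\right)\right)} = \frac{1}{i \sqrt{1522} + \left(-1 + \frac{763}{780}\right)} = \frac{1}{i \sqrt{1522} - \frac{17}{780}} = \frac{1}{- \frac{17}{780} + i \sqrt{1522}}$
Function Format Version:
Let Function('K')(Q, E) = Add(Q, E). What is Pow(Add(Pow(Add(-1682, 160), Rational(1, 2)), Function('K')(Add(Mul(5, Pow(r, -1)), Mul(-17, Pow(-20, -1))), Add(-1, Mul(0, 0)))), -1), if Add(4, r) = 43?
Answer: Add(Rational(-13260, 925985089), Mul(Rational(-608400, 925985089), I, Pow(1522, Rational(1, 2)))) ≈ Add(-1.4320e-5, Mul(-0.025633, I))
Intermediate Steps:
r = 39 (r = Add(-4, 43) = 39)
Function('K')(Q, E) = Add(E, Q)
Pow(Add(Pow(Add(-1682, 160), Rational(1, 2)), Function('K')(Add(Mul(5, Pow(r, -1)), Mul(-17, Pow(-20, -1))), Add(-1, Mul(0, 0)))), -1) = Pow(Add(Pow(Add(-1682, 160), Rational(1, 2)), Add(Add(-1, Mul(0, 0)), Add(Mul(5, Pow(39, -1)), Mul(-17, Pow(-20, -1))))), -1) = Pow(Add(Pow(-1522, Rational(1, 2)), Add(Add(-1, 0), Add(Mul(5, Rational(1, 39)), Mul(-17, Rational(-1, 20))))), -1) = Pow(Add(Mul(I, Pow(1522, Rational(1, 2))), Add(-1, Add(Rational(5, 39), Rational(17, 20)))), -1) = Pow(Add(Mul(I, Pow(1522, Rational(1, 2))), Add(-1, Rational(763, 780))), -1) = Pow(Add(Mul(I, Pow(1522, Rational(1, 2))), Rational(-17, 780)), -1) = Pow(Add(Rational(-17, 780), Mul(I, Pow(1522, Rational(1, 2)))), -1)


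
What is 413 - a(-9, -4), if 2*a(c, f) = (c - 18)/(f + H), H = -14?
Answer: 1649/4 ≈ 412.25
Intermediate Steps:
a(c, f) = (-18 + c)/(2*(-14 + f)) (a(c, f) = ((c - 18)/(f - 14))/2 = ((-18 + c)/(-14 + f))/2 = (-18 + c)/(2*(-14 + f)))
413 - a(-9, -4) = 413 - (-18 - 9)/(2*(-14 - 4)) = 413 - (-27)/(2*(-18)) = 413 - (-1)*(-27)/(2*18) = 413 - 1*¾ = 413 - ¾ = 1649/4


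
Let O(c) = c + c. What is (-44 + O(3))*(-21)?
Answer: 798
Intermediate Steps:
O(c) = 2*c
(-44 + O(3))*(-21) = (-44 + 2*3)*(-21) = (-44 + 6)*(-21) = -38*(-21) = 798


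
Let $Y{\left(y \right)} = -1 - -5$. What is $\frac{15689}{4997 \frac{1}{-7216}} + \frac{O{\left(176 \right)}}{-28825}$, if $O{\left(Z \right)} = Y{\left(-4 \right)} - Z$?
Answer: $- \frac{3263329967316}{144038525} \approx -22656.0$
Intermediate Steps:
$Y{\left(y \right)} = 4$ ($Y{\left(y \right)} = -1 + 5 = 4$)
$O{\left(Z \right)} = 4 - Z$
$\frac{15689}{4997 \frac{1}{-7216}} + \frac{O{\left(176 \right)}}{-28825} = \frac{15689}{4997 \frac{1}{-7216}} + \frac{4 - 176}{-28825} = \frac{15689}{4997 \left(- \frac{1}{7216}\right)} + \left(4 - 176\right) \left(- \frac{1}{28825}\right) = \frac{15689}{- \frac{4997}{7216}} - - \frac{172}{28825} = 15689 \left(- \frac{7216}{4997}\right) + \frac{172}{28825} = - \frac{113211824}{4997} + \frac{172}{28825} = - \frac{3263329967316}{144038525}$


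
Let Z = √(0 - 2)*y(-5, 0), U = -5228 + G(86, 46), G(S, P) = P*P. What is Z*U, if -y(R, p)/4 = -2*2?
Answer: -49792*I*√2 ≈ -70417.0*I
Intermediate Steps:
G(S, P) = P²
y(R, p) = 16 (y(R, p) = -(-8)*2 = -4*(-4) = 16)
U = -3112 (U = -5228 + 46² = -5228 + 2116 = -3112)
Z = 16*I*√2 (Z = √(0 - 2)*16 = √(-2)*16 = (I*√2)*16 = 16*I*√2 ≈ 22.627*I)
Z*U = (16*I*√2)*(-3112) = -49792*I*√2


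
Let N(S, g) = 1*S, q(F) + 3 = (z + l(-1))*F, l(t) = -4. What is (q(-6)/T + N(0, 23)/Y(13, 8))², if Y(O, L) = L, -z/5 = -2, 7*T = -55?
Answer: 74529/3025 ≈ 24.638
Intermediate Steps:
T = -55/7 (T = (⅐)*(-55) = -55/7 ≈ -7.8571)
z = 10 (z = -5*(-2) = 10)
q(F) = -3 + 6*F (q(F) = -3 + (10 - 4)*F = -3 + 6*F)
N(S, g) = S
(q(-6)/T + N(0, 23)/Y(13, 8))² = ((-3 + 6*(-6))/(-55/7) + 0/8)² = ((-3 - 36)*(-7/55) + 0*(⅛))² = (-39*(-7/55) + 0)² = (273/55 + 0)² = (273/55)² = 74529/3025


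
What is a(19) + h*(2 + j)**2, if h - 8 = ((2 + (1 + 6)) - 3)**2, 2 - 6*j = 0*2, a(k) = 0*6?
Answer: 2156/9 ≈ 239.56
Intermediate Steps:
a(k) = 0
j = 1/3 (j = 1/3 - 0*2 = 1/3 - 1/6*0 = 1/3 + 0 = 1/3 ≈ 0.33333)
h = 44 (h = 8 + ((2 + (1 + 6)) - 3)**2 = 8 + ((2 + 7) - 3)**2 = 8 + (9 - 3)**2 = 8 + 6**2 = 8 + 36 = 44)
a(19) + h*(2 + j)**2 = 0 + 44*(2 + 1/3)**2 = 0 + 44*(7/3)**2 = 0 + 44*(49/9) = 0 + 2156/9 = 2156/9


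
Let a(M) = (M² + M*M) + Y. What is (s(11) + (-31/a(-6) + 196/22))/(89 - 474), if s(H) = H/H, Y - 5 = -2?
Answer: -7834/317625 ≈ -0.024664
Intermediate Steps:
Y = 3 (Y = 5 - 2 = 3)
a(M) = 3 + 2*M² (a(M) = (M² + M*M) + 3 = (M² + M²) + 3 = 2*M² + 3 = 3 + 2*M²)
s(H) = 1
(s(11) + (-31/a(-6) + 196/22))/(89 - 474) = (1 + (-31/(3 + 2*(-6)²) + 196/22))/(89 - 474) = (1 + (-31/(3 + 2*36) + 196*(1/22)))/(-385) = (1 + (-31/(3 + 72) + 98/11))*(-1/385) = (1 + (-31/75 + 98/11))*(-1/385) = (1 + 7009/825)*(-1/385) = (7834/825)*(-1/385) = -7834/317625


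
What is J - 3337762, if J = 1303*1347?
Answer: -1582621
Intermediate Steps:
J = 1755141
J - 3337762 = 1755141 - 3337762 = -1582621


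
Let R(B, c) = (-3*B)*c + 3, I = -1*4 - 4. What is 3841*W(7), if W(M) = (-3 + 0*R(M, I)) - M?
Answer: -38410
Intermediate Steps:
I = -8 (I = -4 - 4 = -8)
R(B, c) = 3 - 3*B*c (R(B, c) = -3*B*c + 3 = 3 - 3*B*c)
W(M) = -3 - M (W(M) = (-3 + 0*(3 - 3*M*(-8))) - M = (-3 + 0*(3 + 24*M)) - M = (-3 + 0) - M = -3 - M)
3841*W(7) = 3841*(-3 - 1*7) = 3841*(-3 - 7) = 3841*(-10) = -38410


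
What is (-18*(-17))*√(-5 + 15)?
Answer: 306*√10 ≈ 967.66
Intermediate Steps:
(-18*(-17))*√(-5 + 15) = 306*√10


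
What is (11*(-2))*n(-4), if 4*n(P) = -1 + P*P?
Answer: -165/2 ≈ -82.500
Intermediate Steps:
n(P) = -1/4 + P**2/4 (n(P) = (-1 + P*P)/4 = (-1 + P**2)/4 = -1/4 + P**2/4)
(11*(-2))*n(-4) = (11*(-2))*(-1/4 + (1/4)*(-4)**2) = -22*(-1/4 + (1/4)*16) = -22*(-1/4 + 4) = -22*15/4 = -165/2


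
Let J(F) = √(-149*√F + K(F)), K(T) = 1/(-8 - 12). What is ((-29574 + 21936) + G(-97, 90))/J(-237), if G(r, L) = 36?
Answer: -15204*√5/√(-1 - 2980*I*√237) ≈ -112.23 - 112.24*I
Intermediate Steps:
K(T) = -1/20 (K(T) = 1/(-20) = -1/20)
J(F) = √(-1/20 - 149*√F) (J(F) = √(-149*√F - 1/20) = √(-1/20 - 149*√F))
((-29574 + 21936) + G(-97, 90))/J(-237) = ((-29574 + 21936) + 36)/((√(-5 - 14900*I*√237)/10)) = (-7638 + 36)/((√(-5 - 14900*I*√237)/10)) = -7602*10/√(-5 - 14900*I*√237) = -76020/√(-5 - 14900*I*√237)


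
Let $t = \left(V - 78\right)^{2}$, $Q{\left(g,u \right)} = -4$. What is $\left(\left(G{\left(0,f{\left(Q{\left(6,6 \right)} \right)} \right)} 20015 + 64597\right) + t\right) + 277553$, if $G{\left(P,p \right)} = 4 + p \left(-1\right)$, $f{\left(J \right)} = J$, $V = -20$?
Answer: $511874$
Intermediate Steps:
$G{\left(P,p \right)} = 4 - p$
$t = 9604$ ($t = \left(-20 - 78\right)^{2} = \left(-98\right)^{2} = 9604$)
$\left(\left(G{\left(0,f{\left(Q{\left(6,6 \right)} \right)} \right)} 20015 + 64597\right) + t\right) + 277553 = \left(\left(\left(4 - -4\right) 20015 + 64597\right) + 9604\right) + 277553 = \left(\left(\left(4 + 4\right) 20015 + 64597\right) + 9604\right) + 277553 = \left(\left(8 \cdot 20015 + 64597\right) + 9604\right) + 277553 = \left(\left(160120 + 64597\right) + 9604\right) + 277553 = \left(224717 + 9604\right) + 277553 = 234321 + 277553 = 511874$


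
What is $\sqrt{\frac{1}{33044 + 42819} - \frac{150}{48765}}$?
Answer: $\frac{3 i \sqrt{20699953979703}}{246630613} \approx 0.055343 i$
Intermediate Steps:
$\sqrt{\frac{1}{33044 + 42819} - \frac{150}{48765}} = \sqrt{\frac{1}{75863} - \frac{10}{3251}} = \sqrt{- \frac{755379}{246630613}} = \frac{3 i \sqrt{20699953979703}}{246630613}$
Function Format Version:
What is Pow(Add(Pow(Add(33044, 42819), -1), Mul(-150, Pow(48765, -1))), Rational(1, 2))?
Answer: Mul(Rational(3, 246630613), I, Pow(20699953979703, Rational(1, 2))) ≈ Mul(0.055343, I)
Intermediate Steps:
Pow(Add(Pow(Add(33044, 42819), -1), Mul(-150, Pow(48765, -1))), Rational(1, 2)) = Pow(Add(Pow(75863, -1), Mul(-150, Rational(1, 48765))), Rational(1, 2)) = Pow(Add(Rational(1, 75863), Rational(-10, 3251)), Rational(1, 2)) = Pow(Rational(-755379, 246630613), Rational(1, 2)) = Mul(Rational(3, 246630613), I, Pow(20699953979703, Rational(1, 2)))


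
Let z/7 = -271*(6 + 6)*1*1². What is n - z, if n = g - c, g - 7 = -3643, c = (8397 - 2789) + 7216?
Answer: 6304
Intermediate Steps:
c = 12824 (c = 5608 + 7216 = 12824)
g = -3636 (g = 7 - 3643 = -3636)
z = -22764 (z = 7*(-271*(6 + 6)*1*1²) = 7*(-271*12*1) = 7*(-3252) = -22764)
n = -16460 (n = -3636 - 1*12824 = -3636 - 12824 = -16460)
n - z = -16460 - 1*(-22764) = -16460 + 22764 = 6304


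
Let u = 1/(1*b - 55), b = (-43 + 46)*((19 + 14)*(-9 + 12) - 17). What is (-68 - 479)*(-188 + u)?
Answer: 19641129/191 ≈ 1.0283e+5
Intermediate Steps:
b = 246 (b = 3*(33*3 - 17) = 3*(99 - 17) = 3*82 = 246)
u = 1/191 (u = 1/(1*246 - 55) = 1/(246 - 55) = 1/191 ≈ 0.0052356)
(-68 - 479)*(-188 + u) = (-68 - 479)*(-188 + 1/191) = -547*(-35907/191) = 19641129/191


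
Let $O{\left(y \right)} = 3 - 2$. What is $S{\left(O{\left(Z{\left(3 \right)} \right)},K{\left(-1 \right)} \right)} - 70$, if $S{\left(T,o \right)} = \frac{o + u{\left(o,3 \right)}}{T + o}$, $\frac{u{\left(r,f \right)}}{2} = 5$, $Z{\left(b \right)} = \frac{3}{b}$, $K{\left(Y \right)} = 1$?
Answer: $- \frac{129}{2} \approx -64.5$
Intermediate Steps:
$O{\left(y \right)} = 1$
$u{\left(r,f \right)} = 10$ ($u{\left(r,f \right)} = 2 \cdot 5 = 10$)
$S{\left(T,o \right)} = \frac{10 + o}{T + o}$ ($S{\left(T,o \right)} = \frac{o + 10}{T + o} = \frac{10 + o}{T + o}$)
$S{\left(O{\left(Z{\left(3 \right)} \right)},K{\left(-1 \right)} \right)} - 70 = \frac{10 + 1}{1 + 1} - 70 = \frac{1}{2} \cdot 11 - 70 = \frac{11}{2} - 70 = - \frac{129}{2}$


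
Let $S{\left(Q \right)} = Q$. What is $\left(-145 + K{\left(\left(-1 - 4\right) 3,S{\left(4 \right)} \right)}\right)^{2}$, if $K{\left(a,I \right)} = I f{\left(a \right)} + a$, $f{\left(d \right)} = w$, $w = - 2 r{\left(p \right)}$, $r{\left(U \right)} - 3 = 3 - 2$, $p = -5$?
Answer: $36864$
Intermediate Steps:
$r{\left(U \right)} = 4$ ($r{\left(U \right)} = 3 + \left(3 - 2\right) = 3 + 1 = 4$)
$w = -8$ ($w = \left(-2\right) 4 = -8$)
$f{\left(d \right)} = -8$
$K{\left(a,I \right)} = a - 8 I$ ($K{\left(a,I \right)} = I \left(-8\right) + a = - 8 I + a = a - 8 I$)
$\left(-145 + K{\left(\left(-1 - 4\right) 3,S{\left(4 \right)} \right)}\right)^{2} = \left(-145 - \left(32 - \left(-1 - 4\right) 3\right)\right)^{2} = \left(-145 - 47\right)^{2} = \left(-192\right)^{2} = 36864$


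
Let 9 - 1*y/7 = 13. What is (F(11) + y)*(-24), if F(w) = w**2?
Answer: -2232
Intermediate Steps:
y = -28 (y = 63 - 7*13 = 63 - 91 = -28)
(F(11) + y)*(-24) = (11**2 - 28)*(-24) = (121 - 28)*(-24) = 93*(-24) = -2232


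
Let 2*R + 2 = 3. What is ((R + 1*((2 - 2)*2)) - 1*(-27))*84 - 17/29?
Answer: 66973/29 ≈ 2309.4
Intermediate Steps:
R = 1/2 (R = -1 + (1/2)*3 = -1 + 3/2 = 1/2 ≈ 0.50000)
((R + 1*((2 - 2)*2)) - 1*(-27))*84 - 17/29 = ((1/2 + 1*((2 - 2)*2)) - 1*(-27))*84 - 17/29 = ((1/2 + 1*(0*2)) + 27)*84 - 17*1/29 = ((1/2 + 1*0) + 27)*84 - 17/29 = ((1/2 + 0) + 27)*84 - 17/29 = (1/2 + 27)*84 - 17/29 = (55/2)*84 - 17/29 = 2310 - 17/29 = 66973/29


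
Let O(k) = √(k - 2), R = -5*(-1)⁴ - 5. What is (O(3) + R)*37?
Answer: -333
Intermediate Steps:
R = -10 (R = -5*1 - 5 = -5 - 5 = -10)
O(k) = √(-2 + k)
(O(3) + R)*37 = (√(-2 + 3) - 10)*37 = (√1 - 10)*37 = (1 - 10)*37 = -9*37 = -333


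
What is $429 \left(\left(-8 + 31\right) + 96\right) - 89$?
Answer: $50962$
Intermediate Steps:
$429 \left(\left(-8 + 31\right) + 96\right) - 89 = 429 \left(23 + 96\right) - 89 = 429 \cdot 119 - 89 = 51051 - 89 = 50962$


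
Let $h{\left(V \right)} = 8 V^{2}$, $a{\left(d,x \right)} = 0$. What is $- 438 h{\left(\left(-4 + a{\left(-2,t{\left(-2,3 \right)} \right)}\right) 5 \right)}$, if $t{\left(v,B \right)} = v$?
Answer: $-1401600$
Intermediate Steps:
$- 438 h{\left(\left(-4 + a{\left(-2,t{\left(-2,3 \right)} \right)}\right) 5 \right)} = - 438 \cdot 8 \left(\left(-4 + 0\right) 5\right)^{2} = - 438 \cdot 8 \left(\left(-4\right) 5\right)^{2} = - 438 \cdot 8 \left(-20\right)^{2} = - 438 \cdot 8 \cdot 400 = \left(-438\right) 3200 = -1401600$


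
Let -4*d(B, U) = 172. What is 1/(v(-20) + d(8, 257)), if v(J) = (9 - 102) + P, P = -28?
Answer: -1/164 ≈ -0.0060976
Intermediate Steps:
d(B, U) = -43 (d(B, U) = -¼*172 = -43)
v(J) = -121 (v(J) = (9 - 102) - 28 = -93 - 28 = -121)
1/(v(-20) + d(8, 257)) = 1/(-121 - 43) = 1/(-164) = -1/164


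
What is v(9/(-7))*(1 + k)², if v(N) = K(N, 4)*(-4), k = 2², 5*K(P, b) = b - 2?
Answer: -40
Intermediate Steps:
K(P, b) = -⅖ + b/5 (K(P, b) = (b - 2)/5 = (-2 + b)/5 = -⅖ + b/5)
k = 4
v(N) = -8/5 (v(N) = (-⅖ + (⅕)*4)*(-4) = (-⅖ + ⅘)*(-4) = (⅖)*(-4) = -8/5)
v(9/(-7))*(1 + k)² = -8*(1 + 4)²/5 = -8/5*5² = -8/5*25 = -40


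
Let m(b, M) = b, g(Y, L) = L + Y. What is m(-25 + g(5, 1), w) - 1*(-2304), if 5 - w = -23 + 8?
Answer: 2285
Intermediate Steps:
w = 20 (w = 5 - (-23 + 8) = 5 - 1*(-15) = 5 + 15 = 20)
m(-25 + g(5, 1), w) - 1*(-2304) = (-25 + (1 + 5)) - 1*(-2304) = (-25 + 6) + 2304 = -19 + 2304 = 2285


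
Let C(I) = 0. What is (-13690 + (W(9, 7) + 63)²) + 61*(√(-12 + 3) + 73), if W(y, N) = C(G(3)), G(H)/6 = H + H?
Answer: -5268 + 183*I ≈ -5268.0 + 183.0*I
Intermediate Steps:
G(H) = 12*H (G(H) = 6*(H + H) = 6*(2*H) = 12*H)
W(y, N) = 0
(-13690 + (W(9, 7) + 63)²) + 61*(√(-12 + 3) + 73) = (-13690 + (0 + 63)²) + 61*(√(-12 + 3) + 73) = (-13690 + 63²) + 61*(√(-9) + 73) = (-13690 + 3969) + 61*(3*I + 73) = -9721 + 61*(73 + 3*I) = -9721 + (4453 + 183*I) = -5268 + 183*I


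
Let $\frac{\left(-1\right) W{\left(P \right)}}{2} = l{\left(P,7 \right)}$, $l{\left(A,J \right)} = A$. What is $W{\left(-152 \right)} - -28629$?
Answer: $28933$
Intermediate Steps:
$W{\left(P \right)} = - 2 P$
$W{\left(-152 \right)} - -28629 = \left(-2\right) \left(-152\right) - -28629 = 304 + 28629 = 28933$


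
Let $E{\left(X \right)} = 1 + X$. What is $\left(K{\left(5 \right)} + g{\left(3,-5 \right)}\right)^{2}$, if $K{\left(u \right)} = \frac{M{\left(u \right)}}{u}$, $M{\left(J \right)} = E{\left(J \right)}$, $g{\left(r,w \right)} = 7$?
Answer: $\frac{1681}{25} \approx 67.24$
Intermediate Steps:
$M{\left(J \right)} = 1 + J$
$K{\left(u \right)} = \frac{1 + u}{u}$
$\left(K{\left(5 \right)} + g{\left(3,-5 \right)}\right)^{2} = \left(\frac{1 + 5}{5} + 7\right)^{2} = \left(\frac{1}{5} \cdot 6 + 7\right)^{2} = \left(\frac{6}{5} + 7\right)^{2} = \left(\frac{41}{5}\right)^{2} = \frac{1681}{25}$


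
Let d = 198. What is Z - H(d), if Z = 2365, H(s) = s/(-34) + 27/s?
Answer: 886637/374 ≈ 2370.7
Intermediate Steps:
H(s) = 27/s - s/34 (H(s) = s*(-1/34) + 27/s = -s/34 + 27/s = 27/s - s/34)
Z - H(d) = 2365 - (27/198 - 1/34*198) = 2365 - (27*(1/198) - 99/17) = 2365 - (3/22 - 99/17) = 2365 - 1*(-2127/374) = 2365 + 2127/374 = 886637/374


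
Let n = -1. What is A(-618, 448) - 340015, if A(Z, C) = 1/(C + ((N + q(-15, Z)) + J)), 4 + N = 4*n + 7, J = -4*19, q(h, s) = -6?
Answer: -124105474/365 ≈ -3.4002e+5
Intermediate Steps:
J = -76
N = -1 (N = -4 + (4*(-1) + 7) = -4 + (-4 + 7) = -4 + 3 = -1)
A(Z, C) = 1/(-83 + C) (A(Z, C) = 1/(C + ((-1 - 6) - 76)) = 1/(C + (-7 - 76)) = 1/(C - 83) = 1/(-83 + C))
A(-618, 448) - 340015 = 1/(-83 + 448) - 340015 = 1/365 - 340015 = -124105474/365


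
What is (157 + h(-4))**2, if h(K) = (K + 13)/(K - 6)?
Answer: 2436721/100 ≈ 24367.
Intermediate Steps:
h(K) = (13 + K)/(-6 + K)
(157 + h(-4))**2 = (157 + (13 - 4)/(-6 - 4))**2 = (157 + 9/(-10))**2 = (157 - 1/10*9)**2 = (157 - 9/10)**2 = (1561/10)**2 = 2436721/100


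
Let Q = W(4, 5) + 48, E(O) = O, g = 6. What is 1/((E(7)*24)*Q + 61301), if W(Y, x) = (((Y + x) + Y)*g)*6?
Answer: 1/147989 ≈ 6.7573e-6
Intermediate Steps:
W(Y, x) = 36*x + 72*Y (W(Y, x) = (((Y + x) + Y)*6)*6 = ((x + 2*Y)*6)*6 = (6*x + 12*Y)*6 = 36*x + 72*Y)
Q = 516 (Q = (36*5 + 72*4) + 48 = (180 + 288) + 48 = 468 + 48 = 516)
1/((E(7)*24)*Q + 61301) = 1/((7*24)*516 + 61301) = 1/(168*516 + 61301) = 1/(86688 + 61301) = 1/147989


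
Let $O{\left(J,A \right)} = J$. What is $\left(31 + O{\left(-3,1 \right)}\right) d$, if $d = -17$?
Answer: $-476$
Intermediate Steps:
$\left(31 + O{\left(-3,1 \right)}\right) d = \left(31 - 3\right) \left(-17\right) = 28 \left(-17\right) = -476$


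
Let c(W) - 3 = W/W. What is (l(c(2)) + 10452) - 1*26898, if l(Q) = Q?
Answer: -16442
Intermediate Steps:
c(W) = 4 (c(W) = 3 + W/W = 3 + 1 = 4)
(l(c(2)) + 10452) - 1*26898 = (4 + 10452) - 1*26898 = 10456 - 26898 = -16442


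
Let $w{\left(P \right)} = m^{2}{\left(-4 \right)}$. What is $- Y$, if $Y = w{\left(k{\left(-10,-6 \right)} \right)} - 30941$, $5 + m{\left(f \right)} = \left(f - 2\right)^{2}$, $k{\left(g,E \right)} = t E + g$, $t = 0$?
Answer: $29980$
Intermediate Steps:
$k{\left(g,E \right)} = g$ ($k{\left(g,E \right)} = 0 E + g = 0 + g = g$)
$m{\left(f \right)} = -5 + \left(-2 + f\right)^{2}$ ($m{\left(f \right)} = -5 + \left(f - 2\right)^{2} = -5 + \left(-2 + f\right)^{2}$)
$w{\left(P \right)} = 961$ ($w{\left(P \right)} = \left(-5 + \left(-2 - 4\right)^{2}\right)^{2} = \left(-5 + \left(-6\right)^{2}\right)^{2} = \left(-5 + 36\right)^{2} = 31^{2} = 961$)
$Y = -29980$ ($Y = 961 - 30941 = -29980$)
$- Y = \left(-1\right) \left(-29980\right) = 29980$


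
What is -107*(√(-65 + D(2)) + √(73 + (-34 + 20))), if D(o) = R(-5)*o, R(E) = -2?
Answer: -107*√59 - 107*I*√69 ≈ -821.88 - 888.81*I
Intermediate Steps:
D(o) = -2*o
-107*(√(-65 + D(2)) + √(73 + (-34 + 20))) = -107*(√(-65 - 2*2) + √(73 + (-34 + 20))) = -107*(√(-65 - 4) + √(73 - 14)) = -107*(√(-69) + √59) = -107*(I*√69 + √59) = -107*(√59 + I*√69) = -107*√59 - 107*I*√69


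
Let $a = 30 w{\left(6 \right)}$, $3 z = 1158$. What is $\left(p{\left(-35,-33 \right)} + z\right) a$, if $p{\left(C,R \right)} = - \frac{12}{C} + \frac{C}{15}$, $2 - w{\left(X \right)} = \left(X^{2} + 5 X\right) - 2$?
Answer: $- \frac{4999804}{7} \approx -7.1426 \cdot 10^{5}$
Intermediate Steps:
$z = 386$ ($z = \frac{1}{3} \cdot 1158 = 386$)
$w{\left(X \right)} = 4 - X^{2} - 5 X$ ($w{\left(X \right)} = 2 - \left(\left(X^{2} + 5 X\right) - 2\right) = 2 - \left(-2 + X^{2} + 5 X\right) = 4 - X^{2} - 5 X$)
$a = -1860$ ($a = 30 \left(4 - 6^{2} - 30\right) = 30 \left(4 - 36 - 30\right) = 30 \left(-62\right) = -1860$)
$p{\left(C,R \right)} = - \frac{12}{C} + \frac{C}{15}$ ($p{\left(C,R \right)} = - \frac{12}{C} + C \frac{1}{15} = - \frac{12}{C} + \frac{C}{15}$)
$\left(p{\left(-35,-33 \right)} + z\right) a = \left(\left(- \frac{12}{-35} + \frac{1}{15} \left(-35\right)\right) + 386\right) \left(-1860\right) = \left(\left(\left(-12\right) \left(- \frac{1}{35}\right) - \frac{7}{3}\right) + 386\right) \left(-1860\right) = \left(\left(\frac{12}{35} - \frac{7}{3}\right) + 386\right) \left(-1860\right) = \left(- \frac{209}{105} + 386\right) \left(-1860\right) = \frac{40321}{105} \left(-1860\right) = - \frac{4999804}{7}$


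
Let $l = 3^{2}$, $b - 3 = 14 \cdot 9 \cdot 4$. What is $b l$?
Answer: $4563$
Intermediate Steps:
$b = 507$ ($b = 3 + 14 \cdot 9 \cdot 4 = 3 + 126 \cdot 4 = 3 + 504 = 507$)
$l = 9$
$b l = 507 \cdot 9 = 4563$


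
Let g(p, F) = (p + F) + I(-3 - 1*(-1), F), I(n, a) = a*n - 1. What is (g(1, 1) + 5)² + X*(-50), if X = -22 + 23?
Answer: -34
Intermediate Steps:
I(n, a) = -1 + a*n
g(p, F) = -1 + p - F (g(p, F) = (p + F) + (-1 + F*(-3 - 1*(-1))) = (F + p) + (-1 + F*(-3 + 1)) = (F + p) + (-1 + F*(-2)) = (F + p) + (-1 - 2*F) = -1 + p - F)
X = 1
(g(1, 1) + 5)² + X*(-50) = ((-1 + 1 - 1*1) + 5)² + 1*(-50) = ((-1 + 1 - 1) + 5)² - 50 = (-1 + 5)² - 50 = 4² - 50 = 16 - 50 = -34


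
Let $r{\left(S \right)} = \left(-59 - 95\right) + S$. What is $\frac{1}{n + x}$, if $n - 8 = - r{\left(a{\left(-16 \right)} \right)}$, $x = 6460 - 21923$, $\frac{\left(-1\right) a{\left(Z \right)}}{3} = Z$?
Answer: $- \frac{1}{15349} \approx -6.5151 \cdot 10^{-5}$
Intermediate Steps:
$a{\left(Z \right)} = - 3 Z$
$x = -15463$
$r{\left(S \right)} = -154 + S$
$n = 114$ ($n = 8 - \left(-154 - -48\right) = 8 - \left(-154 + 48\right) = 8 - -106 = 8 + 106 = 114$)
$\frac{1}{n + x} = \frac{1}{114 - 15463} = \frac{1}{-15349} = - \frac{1}{15349}$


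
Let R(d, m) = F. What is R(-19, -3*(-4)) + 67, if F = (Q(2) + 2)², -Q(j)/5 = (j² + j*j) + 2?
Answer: 2371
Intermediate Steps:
Q(j) = -10 - 10*j² (Q(j) = -5*((j² + j*j) + 2) = -5*((j² + j²) + 2) = -5*(2*j² + 2) = -5*(2 + 2*j²) = -10 - 10*j²)
F = 2304 (F = ((-10 - 10*2²) + 2)² = ((-10 - 10*4) + 2)² = ((-10 - 40) + 2)² = (-50 + 2)² = (-48)² = 2304)
R(d, m) = 2304
R(-19, -3*(-4)) + 67 = 2304 + 67 = 2371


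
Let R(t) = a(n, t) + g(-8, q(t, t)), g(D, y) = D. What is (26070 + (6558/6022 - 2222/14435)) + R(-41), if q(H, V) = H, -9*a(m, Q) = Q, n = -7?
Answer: 10196926274522/391174065 ≈ 26068.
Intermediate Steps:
a(m, Q) = -Q/9
R(t) = -8 - t/9 (R(t) = -t/9 - 8 = -8 - t/9)
(26070 + (6558/6022 - 2222/14435)) + R(-41) = (26070 + (6558/6022 - 2222/14435)) + (-8 - 1/9*(-41)) = (26070 + (6558*(1/6022) - 2222*1/14435)) + (-8 + 41/9) = (26070 + (3279/3011 - 2222/14435)) - 31/9 = (26070 + 40641923/43463785) - 31/9 = 1133141516873/43463785 - 31/9 = 10196926274522/391174065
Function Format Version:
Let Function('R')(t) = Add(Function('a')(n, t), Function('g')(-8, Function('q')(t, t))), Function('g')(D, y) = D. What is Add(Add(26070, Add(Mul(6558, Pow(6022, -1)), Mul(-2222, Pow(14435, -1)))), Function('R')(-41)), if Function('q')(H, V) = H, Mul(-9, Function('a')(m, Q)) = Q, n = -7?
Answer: Rational(10196926274522, 391174065) ≈ 26068.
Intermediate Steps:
Function('a')(m, Q) = Mul(Rational(-1, 9), Q)
Function('R')(t) = Add(-8, Mul(Rational(-1, 9), t)) (Function('R')(t) = Add(Mul(Rational(-1, 9), t), -8) = Add(-8, Mul(Rational(-1, 9), t)))
Add(Add(26070, Add(Mul(6558, Pow(6022, -1)), Mul(-2222, Pow(14435, -1)))), Function('R')(-41)) = Add(Add(26070, Add(Mul(6558, Pow(6022, -1)), Mul(-2222, Pow(14435, -1)))), Add(-8, Mul(Rational(-1, 9), -41))) = Add(Add(26070, Add(Mul(6558, Rational(1, 6022)), Mul(-2222, Rational(1, 14435)))), Add(-8, Rational(41, 9))) = Add(Add(26070, Add(Rational(3279, 3011), Rational(-2222, 14435))), Rational(-31, 9)) = Add(Add(26070, Rational(40641923, 43463785)), Rational(-31, 9)) = Add(Rational(1133141516873, 43463785), Rational(-31, 9)) = Rational(10196926274522, 391174065)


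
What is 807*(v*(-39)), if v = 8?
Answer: -251784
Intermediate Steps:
807*(v*(-39)) = 807*(8*(-39)) = 807*(-312) = -251784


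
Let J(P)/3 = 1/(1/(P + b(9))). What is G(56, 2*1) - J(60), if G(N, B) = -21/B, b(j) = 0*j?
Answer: -381/2 ≈ -190.50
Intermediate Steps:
b(j) = 0
J(P) = 3*P (J(P) = 3/(1/(P + 0)) = 3/(1/P) = 3*P)
G(56, 2*1) - J(60) = -21/(2*1) - 3*60 = -21/2 - 1*180 = -21*½ - 180 = -21/2 - 180 = -381/2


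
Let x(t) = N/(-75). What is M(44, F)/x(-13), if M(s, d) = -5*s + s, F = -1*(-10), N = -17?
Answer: -13200/17 ≈ -776.47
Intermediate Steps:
x(t) = 17/75 (x(t) = -17/(-75) = -17*(-1/75) = 17/75)
F = 10
M(s, d) = -4*s
M(44, F)/x(-13) = (-4*44)/(17/75) = -176*75/17 = -13200/17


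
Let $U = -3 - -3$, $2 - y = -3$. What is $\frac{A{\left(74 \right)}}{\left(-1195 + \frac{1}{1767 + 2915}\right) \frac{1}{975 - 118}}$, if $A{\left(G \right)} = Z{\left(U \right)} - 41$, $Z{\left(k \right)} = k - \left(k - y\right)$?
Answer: $\frac{144449064}{5594989} \approx 25.818$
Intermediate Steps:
$y = 5$ ($y = 2 - -3 = 2 + 3 = 5$)
$U = 0$ ($U = -3 + 3 = 0$)
$Z{\left(k \right)} = 5$ ($Z{\left(k \right)} = k - \left(-5 + k\right) = 5$)
$A{\left(G \right)} = -36$ ($A{\left(G \right)} = 5 - 41 = -36$)
$\frac{A{\left(74 \right)}}{\left(-1195 + \frac{1}{1767 + 2915}\right) \frac{1}{975 - 118}} = - \frac{36}{\left(-1195 + \frac{1}{1767 + 2915}\right) \frac{1}{975 - 118}} = - \frac{36}{\left(-1195 + \frac{1}{4682}\right) \frac{1}{857}} = - \frac{36}{\left(- \frac{5594989}{4682}\right) \frac{1}{857}} = - \frac{36}{- \frac{5594989}{4012474}} = \left(-36\right) \left(- \frac{4012474}{5594989}\right) = \frac{144449064}{5594989}$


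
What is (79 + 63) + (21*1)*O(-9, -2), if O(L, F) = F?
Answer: 100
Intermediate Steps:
(79 + 63) + (21*1)*O(-9, -2) = (79 + 63) + (21*1)*(-2) = 142 + 21*(-2) = 142 - 42 = 100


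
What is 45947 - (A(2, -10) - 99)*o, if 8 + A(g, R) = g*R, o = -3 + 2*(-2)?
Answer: 45058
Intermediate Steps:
o = -7 (o = -3 - 4 = -7)
A(g, R) = -8 + R*g (A(g, R) = -8 + g*R = -8 + R*g)
45947 - (A(2, -10) - 99)*o = 45947 - ((-8 - 10*2) - 99)*(-7) = 45947 - ((-8 - 20) - 99)*(-7) = 45947 - (-28 - 99)*(-7) = 45947 - (-127)*(-7) = 45947 - 1*889 = 45947 - 889 = 45058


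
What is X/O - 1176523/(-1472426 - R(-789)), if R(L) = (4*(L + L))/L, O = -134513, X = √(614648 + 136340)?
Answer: 1176523/1472434 - 2*√187747/134513 ≈ 0.79259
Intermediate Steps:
X = 2*√187747 (X = √750988 = 2*√187747 ≈ 866.60)
R(L) = 8 (R(L) = (4*(2*L))/L = (8*L)/L = 8)
X/O - 1176523/(-1472426 - R(-789)) = (2*√187747)/(-134513) - 1176523/(-1472426 - 1*8) = (2*√187747)*(-1/134513) - 1176523/(-1472426 - 8) = -2*√187747/134513 - 1176523/(-1472434) = -2*√187747/134513 - 1176523*(-1/1472434) = -2*√187747/134513 + 1176523/1472434 = 1176523/1472434 - 2*√187747/134513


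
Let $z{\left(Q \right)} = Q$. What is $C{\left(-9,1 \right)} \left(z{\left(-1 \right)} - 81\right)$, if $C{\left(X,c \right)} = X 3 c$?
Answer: $2214$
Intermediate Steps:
$C{\left(X,c \right)} = 3 X c$
$C{\left(-9,1 \right)} \left(z{\left(-1 \right)} - 81\right) = 3 \left(-9\right) 1 \left(-1 - 81\right) = \left(-27\right) \left(-82\right) = 2214$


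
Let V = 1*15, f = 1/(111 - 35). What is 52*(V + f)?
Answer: 14833/19 ≈ 780.68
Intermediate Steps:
f = 1/76 ≈ 0.013158
V = 15
52*(V + f) = 52*(15 + 1/76) = 52*(1141/76) = 14833/19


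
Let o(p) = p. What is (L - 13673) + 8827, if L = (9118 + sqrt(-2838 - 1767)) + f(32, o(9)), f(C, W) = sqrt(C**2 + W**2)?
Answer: 4272 + sqrt(1105) + I*sqrt(4605) ≈ 4305.2 + 67.86*I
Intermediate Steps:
L = 9118 + sqrt(1105) + I*sqrt(4605) (L = (9118 + sqrt(-2838 - 1767)) + sqrt(32**2 + 9**2) = (9118 + sqrt(-4605)) + sqrt(1024 + 81) = (9118 + I*sqrt(4605)) + sqrt(1105) = 9118 + sqrt(1105) + I*sqrt(4605) ≈ 9151.2 + 67.86*I)
(L - 13673) + 8827 = ((9118 + sqrt(1105) + I*sqrt(4605)) - 13673) + 8827 = (-4555 + sqrt(1105) + I*sqrt(4605)) + 8827 = 4272 + sqrt(1105) + I*sqrt(4605)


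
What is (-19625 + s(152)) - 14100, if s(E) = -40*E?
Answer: -39805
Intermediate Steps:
(-19625 + s(152)) - 14100 = (-19625 - 40*152) - 14100 = (-19625 - 6080) - 14100 = -25705 - 14100 = -39805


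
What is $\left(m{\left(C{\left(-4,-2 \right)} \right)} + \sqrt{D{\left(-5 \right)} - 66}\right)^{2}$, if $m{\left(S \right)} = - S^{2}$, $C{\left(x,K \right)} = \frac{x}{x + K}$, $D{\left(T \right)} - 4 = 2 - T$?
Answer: $\frac{\left(4 - 9 i \sqrt{55}\right)^{2}}{81} \approx -54.802 - 6.5922 i$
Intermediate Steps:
$D{\left(T \right)} = 6 - T$ ($D{\left(T \right)} = 4 - \left(-2 + T\right) = 6 - T$)
$C{\left(x,K \right)} = \frac{x}{K + x}$
$\left(m{\left(C{\left(-4,-2 \right)} \right)} + \sqrt{D{\left(-5 \right)} - 66}\right)^{2} = \left(- \left(- \frac{4}{-2 - 4}\right)^{2} + \sqrt{\left(6 - -5\right) - 66}\right)^{2} = \left(- \left(- \frac{4}{-6}\right)^{2} + \sqrt{\left(6 + 5\right) - 66}\right)^{2} = \left(- \left(\left(-4\right) \left(- \frac{1}{6}\right)\right)^{2} + \sqrt{11 - 66}\right)^{2} = \left(- \left(\frac{2}{3}\right)^{2} + \sqrt{-55}\right)^{2} = \left(\left(-1\right) \frac{4}{9} + i \sqrt{55}\right)^{2} = \left(- \frac{4}{9} + i \sqrt{55}\right)^{2}$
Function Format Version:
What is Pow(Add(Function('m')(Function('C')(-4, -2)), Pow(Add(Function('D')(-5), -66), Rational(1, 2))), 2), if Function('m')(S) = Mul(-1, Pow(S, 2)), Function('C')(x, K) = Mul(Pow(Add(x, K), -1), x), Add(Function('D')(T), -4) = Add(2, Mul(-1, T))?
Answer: Mul(Rational(1, 81), Pow(Add(4, Mul(-9, I, Pow(55, Rational(1, 2)))), 2)) ≈ Add(-54.802, Mul(-6.5922, I))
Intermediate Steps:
Function('D')(T) = Add(6, Mul(-1, T)) (Function('D')(T) = Add(4, Add(2, Mul(-1, T))) = Add(6, Mul(-1, T)))
Function('C')(x, K) = Mul(x, Pow(Add(K, x), -1)) (Function('C')(x, K) = Mul(Pow(Add(K, x), -1), x) = Mul(x, Pow(Add(K, x), -1)))
Pow(Add(Function('m')(Function('C')(-4, -2)), Pow(Add(Function('D')(-5), -66), Rational(1, 2))), 2) = Pow(Add(Mul(-1, Pow(Mul(-4, Pow(Add(-2, -4), -1)), 2)), Pow(Add(Add(6, Mul(-1, -5)), -66), Rational(1, 2))), 2) = Pow(Add(Mul(-1, Pow(Mul(-4, Pow(-6, -1)), 2)), Pow(Add(Add(6, 5), -66), Rational(1, 2))), 2) = Pow(Add(Mul(-1, Pow(Mul(-4, Rational(-1, 6)), 2)), Pow(Add(11, -66), Rational(1, 2))), 2) = Pow(Add(Mul(-1, Pow(Rational(2, 3), 2)), Pow(-55, Rational(1, 2))), 2) = Pow(Add(Mul(-1, Rational(4, 9)), Mul(I, Pow(55, Rational(1, 2)))), 2) = Pow(Add(Rational(-4, 9), Mul(I, Pow(55, Rational(1, 2)))), 2)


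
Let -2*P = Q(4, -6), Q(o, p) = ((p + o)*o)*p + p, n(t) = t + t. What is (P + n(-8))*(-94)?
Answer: 3478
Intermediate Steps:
n(t) = 2*t
Q(o, p) = p + o*p*(o + p) (Q(o, p) = ((o + p)*o)*p + p = (o*(o + p))*p + p = o*p*(o + p) + p = p + o*p*(o + p))
P = -21 (P = -(-3)*(1 + 4**2 + 4*(-6)) = -(-3)*(1 + 16 - 24) = -(-3)*(-7) = -1/2*42 = -21)
(P + n(-8))*(-94) = (-21 + 2*(-8))*(-94) = (-21 - 16)*(-94) = -37*(-94) = 3478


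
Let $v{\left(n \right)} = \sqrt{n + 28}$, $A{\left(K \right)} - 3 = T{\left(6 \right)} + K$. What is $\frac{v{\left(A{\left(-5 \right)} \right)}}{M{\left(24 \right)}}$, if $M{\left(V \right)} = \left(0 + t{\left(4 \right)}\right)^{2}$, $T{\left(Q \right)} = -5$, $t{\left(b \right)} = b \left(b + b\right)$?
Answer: $\frac{\sqrt{21}}{1024} \approx 0.0044752$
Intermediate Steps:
$t{\left(b \right)} = 2 b^{2}$ ($t{\left(b \right)} = b 2 b = 2 b^{2}$)
$M{\left(V \right)} = 1024$ ($M{\left(V \right)} = \left(0 + 2 \cdot 4^{2}\right)^{2} = \left(0 + 2 \cdot 16\right)^{2} = \left(0 + 32\right)^{2} = 32^{2} = 1024$)
$A{\left(K \right)} = -2 + K$ ($A{\left(K \right)} = 3 + \left(-5 + K\right) = -2 + K$)
$v{\left(n \right)} = \sqrt{28 + n}$
$\frac{v{\left(A{\left(-5 \right)} \right)}}{M{\left(24 \right)}} = \frac{\sqrt{28 - 7}}{1024} = \sqrt{28 - 7} \cdot \frac{1}{1024} = \sqrt{21} \cdot \frac{1}{1024} = \frac{\sqrt{21}}{1024}$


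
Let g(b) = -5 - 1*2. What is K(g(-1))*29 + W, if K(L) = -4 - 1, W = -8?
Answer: -153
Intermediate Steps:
g(b) = -7 (g(b) = -5 - 2 = -7)
K(L) = -5
K(g(-1))*29 + W = -5*29 - 8 = -145 - 8 = -153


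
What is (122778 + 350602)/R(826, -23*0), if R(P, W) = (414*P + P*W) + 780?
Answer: 118345/85686 ≈ 1.3811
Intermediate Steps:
R(P, W) = 780 + 414*P + P*W
(122778 + 350602)/R(826, -23*0) = (122778 + 350602)/(780 + 414*826 + 826*(-23*0)) = 473380/(780 + 341964 + 826*0) = 473380/(780 + 341964 + 0) = 473380/342744 = 473380*(1/342744) = 118345/85686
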